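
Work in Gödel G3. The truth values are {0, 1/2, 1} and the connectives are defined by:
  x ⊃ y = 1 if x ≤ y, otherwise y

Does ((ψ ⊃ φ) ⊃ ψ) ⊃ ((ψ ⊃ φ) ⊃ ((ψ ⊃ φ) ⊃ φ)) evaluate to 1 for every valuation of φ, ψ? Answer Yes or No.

φ = 0, ψ = 0 ↦ 1
φ = 0, ψ = 1/2 ↦ 1
φ = 0, ψ = 1 ↦ 1
φ = 1/2, ψ = 0 ↦ 1
φ = 1/2, ψ = 1/2 ↦ 1
φ = 1/2, ψ = 1 ↦ 1
φ = 1, ψ = 0 ↦ 1
φ = 1, ψ = 1/2 ↦ 1
φ = 1, ψ = 1 ↦ 1
Every assignment gives a value ≥ 1.

Yes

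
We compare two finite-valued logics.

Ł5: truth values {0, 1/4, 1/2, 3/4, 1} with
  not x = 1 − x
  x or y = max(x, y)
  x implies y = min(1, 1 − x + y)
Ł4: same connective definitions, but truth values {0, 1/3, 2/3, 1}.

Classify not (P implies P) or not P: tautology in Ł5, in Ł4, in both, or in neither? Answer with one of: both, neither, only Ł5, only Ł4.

In Ł5: at P = 1/4 the value is 3/4 — not a tautology.
In Ł4: at P = 1/3 the value is 2/3 — not a tautology.

neither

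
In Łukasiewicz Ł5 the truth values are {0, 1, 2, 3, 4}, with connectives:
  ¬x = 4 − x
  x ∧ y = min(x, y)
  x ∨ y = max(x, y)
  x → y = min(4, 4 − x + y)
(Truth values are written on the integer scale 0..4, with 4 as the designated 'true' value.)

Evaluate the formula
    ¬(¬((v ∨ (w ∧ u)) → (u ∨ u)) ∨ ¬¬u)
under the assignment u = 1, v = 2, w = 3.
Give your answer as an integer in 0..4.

w ∧ u = 3 ∧ 1 = 1
v ∨ (w ∧ u) = 2 ∨ 1 = 2
u ∨ u = 1 ∨ 1 = 1
(v ∨ (w ∧ u)) → (u ∨ u) = 2 → 1 = 3
¬((v ∨ (w ∧ u)) → (u ∨ u)) = ¬3 = 1
¬u = ¬1 = 3
¬¬u = ¬3 = 1
¬((v ∨ (w ∧ u)) → (u ∨ u)) ∨ ¬¬u = 1 ∨ 1 = 1
¬(¬((v ∨ (w ∧ u)) → (u ∨ u)) ∨ ¬¬u) = ¬1 = 3

3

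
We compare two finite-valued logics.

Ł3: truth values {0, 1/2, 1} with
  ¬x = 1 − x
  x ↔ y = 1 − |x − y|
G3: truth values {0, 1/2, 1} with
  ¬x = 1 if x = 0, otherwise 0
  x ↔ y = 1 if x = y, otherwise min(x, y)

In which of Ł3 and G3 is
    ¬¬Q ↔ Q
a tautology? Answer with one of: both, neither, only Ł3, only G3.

only Ł3

In Ł3: every assignment gives 1 — tautology.
In G3: at Q = 1/2 the value is 1/2 — not a tautology.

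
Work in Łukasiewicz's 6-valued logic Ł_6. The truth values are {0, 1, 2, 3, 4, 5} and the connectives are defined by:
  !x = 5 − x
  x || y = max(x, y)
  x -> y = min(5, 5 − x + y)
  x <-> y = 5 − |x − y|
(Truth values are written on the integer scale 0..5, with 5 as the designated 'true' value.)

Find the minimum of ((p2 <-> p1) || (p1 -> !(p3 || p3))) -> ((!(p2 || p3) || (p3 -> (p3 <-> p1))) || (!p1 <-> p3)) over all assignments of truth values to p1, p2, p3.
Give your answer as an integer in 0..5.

Take p1 = 2, p2 = 2, p3 = 5:
p2 <-> p1 = 2 <-> 2 = 5
p3 || p3 = 5 || 5 = 5
!(p3 || p3) = !5 = 0
p1 -> !(p3 || p3) = 2 -> 0 = 3
(p2 <-> p1) || (p1 -> !(p3 || p3)) = 5 || 3 = 5
p2 || p3 = 2 || 5 = 5
!(p2 || p3) = !5 = 0
p3 <-> p1 = 5 <-> 2 = 2
p3 -> (p3 <-> p1) = 5 -> 2 = 2
!(p2 || p3) || (p3 -> (p3 <-> p1)) = 0 || 2 = 2
!p1 = !2 = 3
!p1 <-> p3 = 3 <-> 5 = 3
(!(p2 || p3) || (p3 -> (p3 <-> p1))) || (!p1 <-> p3) = 2 || 3 = 3
((p2 <-> p1) || (p1 -> !(p3 || p3))) -> ((!(p2 || p3) || (p3 -> (p3 <-> p1))) || (!p1 <-> p3)) = 5 -> 3 = 3
No assignment yields a value below 3, so this is the minimum.

3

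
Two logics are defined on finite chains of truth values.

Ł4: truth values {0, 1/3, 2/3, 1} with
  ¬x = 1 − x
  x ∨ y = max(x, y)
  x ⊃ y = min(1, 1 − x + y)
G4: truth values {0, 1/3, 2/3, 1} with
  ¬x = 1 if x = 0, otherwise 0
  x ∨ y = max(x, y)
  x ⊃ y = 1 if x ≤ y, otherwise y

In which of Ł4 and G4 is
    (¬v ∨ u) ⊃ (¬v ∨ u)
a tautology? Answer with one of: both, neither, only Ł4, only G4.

both

In Ł4: every assignment gives 1 — tautology.
In G4: every assignment gives 1 — tautology.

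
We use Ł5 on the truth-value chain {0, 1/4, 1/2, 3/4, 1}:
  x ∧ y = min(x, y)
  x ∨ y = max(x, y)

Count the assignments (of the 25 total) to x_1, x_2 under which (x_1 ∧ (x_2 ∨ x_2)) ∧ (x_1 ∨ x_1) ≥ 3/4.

4

value 1: 1 assignment (counts)
value 3/4: 3 assignments (counts)
value 1/2: 5 assignments
value 1/4: 7 assignments
value 0: 9 assignments
So 4 of the 25 assignments meet the threshold.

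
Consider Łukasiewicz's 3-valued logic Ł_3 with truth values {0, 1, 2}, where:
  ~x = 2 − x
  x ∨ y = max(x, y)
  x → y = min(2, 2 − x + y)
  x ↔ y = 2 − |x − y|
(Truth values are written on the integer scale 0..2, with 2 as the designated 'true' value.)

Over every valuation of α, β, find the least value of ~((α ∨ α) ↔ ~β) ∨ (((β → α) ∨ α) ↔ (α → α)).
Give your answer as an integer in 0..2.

0

Take α = 0, β = 2:
α ∨ α = 0 ∨ 0 = 0
~β = ~2 = 0
(α ∨ α) ↔ ~β = 0 ↔ 0 = 2
~((α ∨ α) ↔ ~β) = ~2 = 0
β → α = 2 → 0 = 0
(β → α) ∨ α = 0 ∨ 0 = 0
α → α = 0 → 0 = 2
((β → α) ∨ α) ↔ (α → α) = 0 ↔ 2 = 0
~((α ∨ α) ↔ ~β) ∨ (((β → α) ∨ α) ↔ (α → α)) = 0 ∨ 0 = 0
No assignment yields a value below 0, so this is the minimum.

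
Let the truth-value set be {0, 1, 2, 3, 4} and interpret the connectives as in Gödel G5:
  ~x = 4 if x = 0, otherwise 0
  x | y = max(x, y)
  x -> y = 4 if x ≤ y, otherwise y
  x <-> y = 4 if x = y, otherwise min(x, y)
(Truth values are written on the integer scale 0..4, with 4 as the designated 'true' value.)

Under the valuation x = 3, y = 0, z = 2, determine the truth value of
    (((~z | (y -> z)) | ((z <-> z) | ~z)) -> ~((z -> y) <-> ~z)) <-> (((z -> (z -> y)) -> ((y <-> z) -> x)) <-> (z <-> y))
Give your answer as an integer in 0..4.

4

~z = ~2 = 0
y -> z = 0 -> 2 = 4
~z | (y -> z) = 0 | 4 = 4
z <-> z = 2 <-> 2 = 4
~z = ~2 = 0
(z <-> z) | ~z = 4 | 0 = 4
(~z | (y -> z)) | ((z <-> z) | ~z) = 4 | 4 = 4
z -> y = 2 -> 0 = 0
~z = ~2 = 0
(z -> y) <-> ~z = 0 <-> 0 = 4
~((z -> y) <-> ~z) = ~4 = 0
((~z | (y -> z)) | ((z <-> z) | ~z)) -> ~((z -> y) <-> ~z) = 4 -> 0 = 0
z -> y = 2 -> 0 = 0
z -> (z -> y) = 2 -> 0 = 0
y <-> z = 0 <-> 2 = 0
(y <-> z) -> x = 0 -> 3 = 4
(z -> (z -> y)) -> ((y <-> z) -> x) = 0 -> 4 = 4
z <-> y = 2 <-> 0 = 0
((z -> (z -> y)) -> ((y <-> z) -> x)) <-> (z <-> y) = 4 <-> 0 = 0
(((~z | (y -> z)) | ((z <-> z) | ~z)) -> ~((z -> y) <-> ~z)) <-> (((z -> (z -> y)) -> ((y <-> z) -> x)) <-> (z <-> y)) = 0 <-> 0 = 4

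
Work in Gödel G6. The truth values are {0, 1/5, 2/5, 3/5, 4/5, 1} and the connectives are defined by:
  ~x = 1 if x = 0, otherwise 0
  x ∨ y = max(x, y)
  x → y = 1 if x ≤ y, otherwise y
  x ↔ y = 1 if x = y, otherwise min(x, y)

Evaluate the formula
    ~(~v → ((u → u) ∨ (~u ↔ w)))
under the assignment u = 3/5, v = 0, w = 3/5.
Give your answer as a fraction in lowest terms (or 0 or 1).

~v = ~0 = 1
u → u = 3/5 → 3/5 = 1
~u = ~3/5 = 0
~u ↔ w = 0 ↔ 3/5 = 0
(u → u) ∨ (~u ↔ w) = 1 ∨ 0 = 1
~v → ((u → u) ∨ (~u ↔ w)) = 1 → 1 = 1
~(~v → ((u → u) ∨ (~u ↔ w))) = ~1 = 0

0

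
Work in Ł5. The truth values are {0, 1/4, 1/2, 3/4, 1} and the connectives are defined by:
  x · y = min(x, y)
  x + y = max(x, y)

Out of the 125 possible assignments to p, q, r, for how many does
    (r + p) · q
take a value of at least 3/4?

32

value 1: 9 assignments (counts)
value 3/4: 23 assignments (counts)
value 1/2: 31 assignments
value 1/4: 33 assignments
value 0: 29 assignments
So 32 of the 125 assignments meet the threshold.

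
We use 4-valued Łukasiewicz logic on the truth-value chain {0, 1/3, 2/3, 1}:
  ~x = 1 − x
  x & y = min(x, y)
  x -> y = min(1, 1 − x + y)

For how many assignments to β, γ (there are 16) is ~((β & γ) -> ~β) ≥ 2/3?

β = 0, γ = 0 ↦ 0  <
β = 0, γ = 1/3 ↦ 0  <
β = 0, γ = 2/3 ↦ 0  <
β = 0, γ = 1 ↦ 0  <
β = 1/3, γ = 0 ↦ 0  <
β = 1/3, γ = 1/3 ↦ 0  <
β = 1/3, γ = 2/3 ↦ 0  <
β = 1/3, γ = 1 ↦ 0  <
β = 2/3, γ = 0 ↦ 0  <
β = 2/3, γ = 1/3 ↦ 0  <
β = 2/3, γ = 2/3 ↦ 1/3  <
β = 2/3, γ = 1 ↦ 1/3  <
β = 1, γ = 0 ↦ 0  <
β = 1, γ = 1/3 ↦ 1/3  <
β = 1, γ = 2/3 ↦ 2/3  ≥
β = 1, γ = 1 ↦ 1  ≥
So 2 of the 16 assignments meet the threshold.

2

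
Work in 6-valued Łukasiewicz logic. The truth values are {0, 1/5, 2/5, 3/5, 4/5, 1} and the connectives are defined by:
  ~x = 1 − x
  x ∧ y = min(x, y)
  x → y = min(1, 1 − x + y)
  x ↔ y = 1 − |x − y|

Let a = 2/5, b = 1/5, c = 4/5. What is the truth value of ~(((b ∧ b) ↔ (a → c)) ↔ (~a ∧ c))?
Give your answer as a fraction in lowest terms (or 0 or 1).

b ∧ b = 1/5 ∧ 1/5 = 1/5
a → c = 2/5 → 4/5 = 1
(b ∧ b) ↔ (a → c) = 1/5 ↔ 1 = 1/5
~a = ~2/5 = 3/5
~a ∧ c = 3/5 ∧ 4/5 = 3/5
((b ∧ b) ↔ (a → c)) ↔ (~a ∧ c) = 1/5 ↔ 3/5 = 3/5
~(((b ∧ b) ↔ (a → c)) ↔ (~a ∧ c)) = ~3/5 = 2/5

2/5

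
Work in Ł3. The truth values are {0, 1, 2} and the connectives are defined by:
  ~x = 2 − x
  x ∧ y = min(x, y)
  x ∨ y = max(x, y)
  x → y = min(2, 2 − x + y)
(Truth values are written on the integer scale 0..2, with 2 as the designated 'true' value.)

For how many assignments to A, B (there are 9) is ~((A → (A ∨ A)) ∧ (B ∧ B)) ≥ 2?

3

A = 0, B = 0 ↦ 2  ≥
A = 0, B = 1 ↦ 1  <
A = 0, B = 2 ↦ 0  <
A = 1, B = 0 ↦ 2  ≥
A = 1, B = 1 ↦ 1  <
A = 1, B = 2 ↦ 0  <
A = 2, B = 0 ↦ 2  ≥
A = 2, B = 1 ↦ 1  <
A = 2, B = 2 ↦ 0  <
So 3 of the 9 assignments meet the threshold.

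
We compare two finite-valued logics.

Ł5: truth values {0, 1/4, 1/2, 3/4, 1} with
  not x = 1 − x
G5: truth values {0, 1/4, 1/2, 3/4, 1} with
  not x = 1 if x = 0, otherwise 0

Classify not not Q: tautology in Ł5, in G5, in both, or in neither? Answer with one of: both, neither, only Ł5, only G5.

In Ł5: at Q = 0 the value is 0 — not a tautology.
In G5: at Q = 0 the value is 0 — not a tautology.

neither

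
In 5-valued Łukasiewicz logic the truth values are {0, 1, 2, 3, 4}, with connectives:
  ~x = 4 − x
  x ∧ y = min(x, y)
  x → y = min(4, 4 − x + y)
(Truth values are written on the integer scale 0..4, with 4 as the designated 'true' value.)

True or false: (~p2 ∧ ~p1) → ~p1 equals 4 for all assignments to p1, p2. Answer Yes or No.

Yes

At p1 = 0, p2 = 3, for instance:
~p2 = ~3 = 1
~p1 = ~0 = 4
~p2 ∧ ~p1 = 1 ∧ 4 = 1
(~p2 ∧ ~p1) → ~p1 = 1 → 4 = 4
and checking the remaining 24 assignments likewise gives ≥ 4 in every case.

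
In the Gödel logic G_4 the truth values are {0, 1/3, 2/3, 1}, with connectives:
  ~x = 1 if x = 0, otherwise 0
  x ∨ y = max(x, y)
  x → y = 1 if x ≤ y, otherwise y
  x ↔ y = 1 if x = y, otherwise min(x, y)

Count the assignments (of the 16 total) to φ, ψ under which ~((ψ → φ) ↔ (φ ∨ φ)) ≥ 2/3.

φ = 0, ψ = 0 ↦ 1  ≥
φ = 0, ψ = 1/3 ↦ 0  <
φ = 0, ψ = 2/3 ↦ 0  <
φ = 0, ψ = 1 ↦ 0  <
φ = 1/3, ψ = 0 ↦ 0  <
φ = 1/3, ψ = 1/3 ↦ 0  <
φ = 1/3, ψ = 2/3 ↦ 0  <
φ = 1/3, ψ = 1 ↦ 0  <
φ = 2/3, ψ = 0 ↦ 0  <
φ = 2/3, ψ = 1/3 ↦ 0  <
φ = 2/3, ψ = 2/3 ↦ 0  <
φ = 2/3, ψ = 1 ↦ 0  <
φ = 1, ψ = 0 ↦ 0  <
φ = 1, ψ = 1/3 ↦ 0  <
φ = 1, ψ = 2/3 ↦ 0  <
φ = 1, ψ = 1 ↦ 0  <
So 1 of the 16 assignments meets the threshold.

1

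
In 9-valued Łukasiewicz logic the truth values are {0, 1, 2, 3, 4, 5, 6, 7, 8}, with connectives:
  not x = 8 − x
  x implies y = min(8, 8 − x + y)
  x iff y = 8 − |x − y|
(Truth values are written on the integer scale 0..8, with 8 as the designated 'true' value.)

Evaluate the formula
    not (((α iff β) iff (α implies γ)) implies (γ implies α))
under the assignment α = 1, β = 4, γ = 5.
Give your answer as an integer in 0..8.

1

α iff β = 1 iff 4 = 5
α implies γ = 1 implies 5 = 8
(α iff β) iff (α implies γ) = 5 iff 8 = 5
γ implies α = 5 implies 1 = 4
((α iff β) iff (α implies γ)) implies (γ implies α) = 5 implies 4 = 7
not (((α iff β) iff (α implies γ)) implies (γ implies α)) = not 7 = 1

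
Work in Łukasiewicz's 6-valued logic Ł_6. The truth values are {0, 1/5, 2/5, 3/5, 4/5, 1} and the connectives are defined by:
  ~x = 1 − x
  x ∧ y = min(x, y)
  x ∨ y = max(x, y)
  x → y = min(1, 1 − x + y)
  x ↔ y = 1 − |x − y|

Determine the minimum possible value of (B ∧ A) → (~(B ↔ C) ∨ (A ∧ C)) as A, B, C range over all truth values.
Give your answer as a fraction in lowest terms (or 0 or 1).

3/5

Take A = 4/5, B = 4/5, C = 2/5:
B ∧ A = 4/5 ∧ 4/5 = 4/5
B ↔ C = 4/5 ↔ 2/5 = 3/5
~(B ↔ C) = ~3/5 = 2/5
A ∧ C = 4/5 ∧ 2/5 = 2/5
~(B ↔ C) ∨ (A ∧ C) = 2/5 ∨ 2/5 = 2/5
(B ∧ A) → (~(B ↔ C) ∨ (A ∧ C)) = 4/5 → 2/5 = 3/5
No assignment yields a value below 3/5, so this is the minimum.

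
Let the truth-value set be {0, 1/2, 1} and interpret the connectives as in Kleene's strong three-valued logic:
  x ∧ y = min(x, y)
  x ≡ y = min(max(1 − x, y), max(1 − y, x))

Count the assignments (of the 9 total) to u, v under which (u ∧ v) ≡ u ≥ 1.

4

u = 0, v = 0 ↦ 1  ≥
u = 0, v = 1/2 ↦ 1  ≥
u = 0, v = 1 ↦ 1  ≥
u = 1/2, v = 0 ↦ 1/2  <
u = 1/2, v = 1/2 ↦ 1/2  <
u = 1/2, v = 1 ↦ 1/2  <
u = 1, v = 0 ↦ 0  <
u = 1, v = 1/2 ↦ 1/2  <
u = 1, v = 1 ↦ 1  ≥
So 4 of the 9 assignments meet the threshold.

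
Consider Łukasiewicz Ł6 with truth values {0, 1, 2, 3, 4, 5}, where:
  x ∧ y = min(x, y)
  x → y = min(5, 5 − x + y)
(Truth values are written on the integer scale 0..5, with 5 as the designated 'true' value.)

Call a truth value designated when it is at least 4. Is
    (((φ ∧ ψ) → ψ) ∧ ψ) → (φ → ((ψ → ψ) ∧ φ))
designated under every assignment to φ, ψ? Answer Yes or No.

At φ = 3, ψ = 0, for instance:
φ ∧ ψ = 3 ∧ 0 = 0
(φ ∧ ψ) → ψ = 0 → 0 = 5
((φ ∧ ψ) → ψ) ∧ ψ = 5 ∧ 0 = 0
ψ → ψ = 0 → 0 = 5
(ψ → ψ) ∧ φ = 5 ∧ 3 = 3
φ → ((ψ → ψ) ∧ φ) = 3 → 3 = 5
(((φ ∧ ψ) → ψ) ∧ ψ) → (φ → ((ψ → ψ) ∧ φ)) = 0 → 5 = 5
and checking the remaining 35 assignments likewise gives ≥ 4 in every case.

Yes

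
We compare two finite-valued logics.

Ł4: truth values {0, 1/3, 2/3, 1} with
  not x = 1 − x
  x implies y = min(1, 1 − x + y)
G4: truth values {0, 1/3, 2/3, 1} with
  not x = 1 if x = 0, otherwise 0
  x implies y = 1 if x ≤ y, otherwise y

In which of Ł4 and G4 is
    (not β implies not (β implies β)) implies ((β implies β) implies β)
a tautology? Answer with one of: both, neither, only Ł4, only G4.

only Ł4

In Ł4: every assignment gives 1 — tautology.
In G4: at β = 1/3 the value is 1/3 — not a tautology.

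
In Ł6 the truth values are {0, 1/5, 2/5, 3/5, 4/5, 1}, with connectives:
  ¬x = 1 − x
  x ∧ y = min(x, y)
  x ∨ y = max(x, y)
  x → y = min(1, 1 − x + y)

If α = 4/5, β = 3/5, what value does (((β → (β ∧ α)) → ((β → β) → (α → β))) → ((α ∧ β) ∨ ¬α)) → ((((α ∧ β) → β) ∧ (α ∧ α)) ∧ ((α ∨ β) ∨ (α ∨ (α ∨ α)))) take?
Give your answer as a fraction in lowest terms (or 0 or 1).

β ∧ α = 3/5 ∧ 4/5 = 3/5
β → (β ∧ α) = 3/5 → 3/5 = 1
β → β = 3/5 → 3/5 = 1
α → β = 4/5 → 3/5 = 4/5
(β → β) → (α → β) = 1 → 4/5 = 4/5
(β → (β ∧ α)) → ((β → β) → (α → β)) = 1 → 4/5 = 4/5
α ∧ β = 4/5 ∧ 3/5 = 3/5
¬α = ¬4/5 = 1/5
(α ∧ β) ∨ ¬α = 3/5 ∨ 1/5 = 3/5
((β → (β ∧ α)) → ((β → β) → (α → β))) → ((α ∧ β) ∨ ¬α) = 4/5 → 3/5 = 4/5
α ∧ β = 4/5 ∧ 3/5 = 3/5
(α ∧ β) → β = 3/5 → 3/5 = 1
α ∧ α = 4/5 ∧ 4/5 = 4/5
((α ∧ β) → β) ∧ (α ∧ α) = 1 ∧ 4/5 = 4/5
α ∨ β = 4/5 ∨ 3/5 = 4/5
α ∨ α = 4/5 ∨ 4/5 = 4/5
α ∨ (α ∨ α) = 4/5 ∨ 4/5 = 4/5
(α ∨ β) ∨ (α ∨ (α ∨ α)) = 4/5 ∨ 4/5 = 4/5
(((α ∧ β) → β) ∧ (α ∧ α)) ∧ ((α ∨ β) ∨ (α ∨ (α ∨ α))) = 4/5 ∧ 4/5 = 4/5
(((β → (β ∧ α)) → ((β → β) → (α → β))) → ((α ∧ β) ∨ ¬α)) → ((((α ∧ β) → β) ∧ (α ∧ α)) ∧ ((α ∨ β) ∨ (α ∨ (α ∨ α)))) = 4/5 → 4/5 = 1

1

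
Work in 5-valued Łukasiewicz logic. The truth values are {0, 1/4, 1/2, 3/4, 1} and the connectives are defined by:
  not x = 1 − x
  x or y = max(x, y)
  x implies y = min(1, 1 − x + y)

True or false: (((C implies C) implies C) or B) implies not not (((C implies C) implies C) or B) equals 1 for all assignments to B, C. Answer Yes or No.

At B = 0, C = 1/4, for instance:
C implies C = 1/4 implies 1/4 = 1
(C implies C) implies C = 1 implies 1/4 = 1/4
((C implies C) implies C) or B = 1/4 or 0 = 1/4
not (((C implies C) implies C) or B) = not 1/4 = 3/4
not not (((C implies C) implies C) or B) = not 3/4 = 1/4
(((C implies C) implies C) or B) implies not not (((C implies C) implies C) or B) = 1/4 implies 1/4 = 1
and checking the remaining 24 assignments likewise gives ≥ 1 in every case.

Yes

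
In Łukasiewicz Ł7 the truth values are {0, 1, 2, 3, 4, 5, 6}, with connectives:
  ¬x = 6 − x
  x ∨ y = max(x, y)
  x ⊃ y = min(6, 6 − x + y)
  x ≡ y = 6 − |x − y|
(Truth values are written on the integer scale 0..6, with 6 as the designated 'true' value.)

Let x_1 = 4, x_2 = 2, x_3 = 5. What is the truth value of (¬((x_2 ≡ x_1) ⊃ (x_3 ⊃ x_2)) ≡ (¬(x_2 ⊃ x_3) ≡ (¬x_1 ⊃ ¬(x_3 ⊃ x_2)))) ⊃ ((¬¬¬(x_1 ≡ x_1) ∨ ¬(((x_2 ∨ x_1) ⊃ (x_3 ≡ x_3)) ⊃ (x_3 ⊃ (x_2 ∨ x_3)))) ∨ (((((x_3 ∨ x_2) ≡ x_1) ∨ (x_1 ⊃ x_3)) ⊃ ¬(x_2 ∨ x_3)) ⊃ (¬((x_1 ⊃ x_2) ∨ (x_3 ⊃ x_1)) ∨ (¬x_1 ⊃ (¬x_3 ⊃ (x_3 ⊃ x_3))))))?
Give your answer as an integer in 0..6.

x_2 ≡ x_1 = 2 ≡ 4 = 4
x_3 ⊃ x_2 = 5 ⊃ 2 = 3
(x_2 ≡ x_1) ⊃ (x_3 ⊃ x_2) = 4 ⊃ 3 = 5
¬((x_2 ≡ x_1) ⊃ (x_3 ⊃ x_2)) = ¬5 = 1
x_2 ⊃ x_3 = 2 ⊃ 5 = 6
¬(x_2 ⊃ x_3) = ¬6 = 0
¬x_1 = ¬4 = 2
x_3 ⊃ x_2 = 5 ⊃ 2 = 3
¬(x_3 ⊃ x_2) = ¬3 = 3
¬x_1 ⊃ ¬(x_3 ⊃ x_2) = 2 ⊃ 3 = 6
¬(x_2 ⊃ x_3) ≡ (¬x_1 ⊃ ¬(x_3 ⊃ x_2)) = 0 ≡ 6 = 0
¬((x_2 ≡ x_1) ⊃ (x_3 ⊃ x_2)) ≡ (¬(x_2 ⊃ x_3) ≡ (¬x_1 ⊃ ¬(x_3 ⊃ x_2))) = 1 ≡ 0 = 5
x_1 ≡ x_1 = 4 ≡ 4 = 6
¬(x_1 ≡ x_1) = ¬6 = 0
¬¬(x_1 ≡ x_1) = ¬0 = 6
¬¬¬(x_1 ≡ x_1) = ¬6 = 0
x_2 ∨ x_1 = 2 ∨ 4 = 4
x_3 ≡ x_3 = 5 ≡ 5 = 6
(x_2 ∨ x_1) ⊃ (x_3 ≡ x_3) = 4 ⊃ 6 = 6
x_2 ∨ x_3 = 2 ∨ 5 = 5
x_3 ⊃ (x_2 ∨ x_3) = 5 ⊃ 5 = 6
((x_2 ∨ x_1) ⊃ (x_3 ≡ x_3)) ⊃ (x_3 ⊃ (x_2 ∨ x_3)) = 6 ⊃ 6 = 6
¬(((x_2 ∨ x_1) ⊃ (x_3 ≡ x_3)) ⊃ (x_3 ⊃ (x_2 ∨ x_3))) = ¬6 = 0
¬¬¬(x_1 ≡ x_1) ∨ ¬(((x_2 ∨ x_1) ⊃ (x_3 ≡ x_3)) ⊃ (x_3 ⊃ (x_2 ∨ x_3))) = 0 ∨ 0 = 0
x_3 ∨ x_2 = 5 ∨ 2 = 5
(x_3 ∨ x_2) ≡ x_1 = 5 ≡ 4 = 5
x_1 ⊃ x_3 = 4 ⊃ 5 = 6
((x_3 ∨ x_2) ≡ x_1) ∨ (x_1 ⊃ x_3) = 5 ∨ 6 = 6
x_2 ∨ x_3 = 2 ∨ 5 = 5
¬(x_2 ∨ x_3) = ¬5 = 1
(((x_3 ∨ x_2) ≡ x_1) ∨ (x_1 ⊃ x_3)) ⊃ ¬(x_2 ∨ x_3) = 6 ⊃ 1 = 1
x_1 ⊃ x_2 = 4 ⊃ 2 = 4
x_3 ⊃ x_1 = 5 ⊃ 4 = 5
(x_1 ⊃ x_2) ∨ (x_3 ⊃ x_1) = 4 ∨ 5 = 5
¬((x_1 ⊃ x_2) ∨ (x_3 ⊃ x_1)) = ¬5 = 1
¬x_1 = ¬4 = 2
¬x_3 = ¬5 = 1
x_3 ⊃ x_3 = 5 ⊃ 5 = 6
¬x_3 ⊃ (x_3 ⊃ x_3) = 1 ⊃ 6 = 6
¬x_1 ⊃ (¬x_3 ⊃ (x_3 ⊃ x_3)) = 2 ⊃ 6 = 6
¬((x_1 ⊃ x_2) ∨ (x_3 ⊃ x_1)) ∨ (¬x_1 ⊃ (¬x_3 ⊃ (x_3 ⊃ x_3))) = 1 ∨ 6 = 6
((((x_3 ∨ x_2) ≡ x_1) ∨ (x_1 ⊃ x_3)) ⊃ ¬(x_2 ∨ x_3)) ⊃ (¬((x_1 ⊃ x_2) ∨ (x_3 ⊃ x_1)) ∨ (¬x_1 ⊃ (¬x_3 ⊃ (x_3 ⊃ x_3)))) = 1 ⊃ 6 = 6
(¬¬¬(x_1 ≡ x_1) ∨ ¬(((x_2 ∨ x_1) ⊃ (x_3 ≡ x_3)) ⊃ (x_3 ⊃ (x_2 ∨ x_3)))) ∨ (((((x_3 ∨ x_2) ≡ x_1) ∨ (x_1 ⊃ x_3)) ⊃ ¬(x_2 ∨ x_3)) ⊃ (¬((x_1 ⊃ x_2) ∨ (x_3 ⊃ x_1)) ∨ (¬x_1 ⊃ (¬x_3 ⊃ (x_3 ⊃ x_3))))) = 0 ∨ 6 = 6
(¬((x_2 ≡ x_1) ⊃ (x_3 ⊃ x_2)) ≡ (¬(x_2 ⊃ x_3) ≡ (¬x_1 ⊃ ¬(x_3 ⊃ x_2)))) ⊃ ((¬¬¬(x_1 ≡ x_1) ∨ ¬(((x_2 ∨ x_1) ⊃ (x_3 ≡ x_3)) ⊃ (x_3 ⊃ (x_2 ∨ x_3)))) ∨ (((((x_3 ∨ x_2) ≡ x_1) ∨ (x_1 ⊃ x_3)) ⊃ ¬(x_2 ∨ x_3)) ⊃ (¬((x_1 ⊃ x_2) ∨ (x_3 ⊃ x_1)) ∨ (¬x_1 ⊃ (¬x_3 ⊃ (x_3 ⊃ x_3)))))) = 5 ⊃ 6 = 6

6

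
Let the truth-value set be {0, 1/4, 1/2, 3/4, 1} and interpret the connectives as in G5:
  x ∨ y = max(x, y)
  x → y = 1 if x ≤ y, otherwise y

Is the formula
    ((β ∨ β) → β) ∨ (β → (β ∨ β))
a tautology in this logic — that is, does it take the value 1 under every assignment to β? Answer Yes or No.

β = 0 ↦ 1
β = 1/4 ↦ 1
β = 1/2 ↦ 1
β = 3/4 ↦ 1
β = 1 ↦ 1
Every assignment gives a value ≥ 1.

Yes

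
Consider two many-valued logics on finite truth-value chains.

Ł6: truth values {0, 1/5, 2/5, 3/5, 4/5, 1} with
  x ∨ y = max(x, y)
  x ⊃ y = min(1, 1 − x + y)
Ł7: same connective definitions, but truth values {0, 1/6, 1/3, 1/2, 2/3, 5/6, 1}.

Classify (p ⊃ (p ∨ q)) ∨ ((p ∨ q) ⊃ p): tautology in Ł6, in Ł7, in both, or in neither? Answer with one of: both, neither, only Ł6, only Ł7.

both

In Ł6: every assignment gives 1 — tautology.
In Ł7: every assignment gives 1 — tautology.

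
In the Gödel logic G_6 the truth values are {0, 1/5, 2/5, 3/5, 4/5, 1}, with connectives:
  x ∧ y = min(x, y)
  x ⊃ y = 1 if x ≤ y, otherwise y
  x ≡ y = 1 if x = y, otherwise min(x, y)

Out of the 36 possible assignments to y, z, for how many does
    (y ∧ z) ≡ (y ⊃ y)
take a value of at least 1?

value 1: 1 assignment (counts)
value 4/5: 3 assignments
value 3/5: 5 assignments
value 2/5: 7 assignments
value 1/5: 9 assignments
value 0: 11 assignments
So 1 of the 36 assignments meets the threshold.

1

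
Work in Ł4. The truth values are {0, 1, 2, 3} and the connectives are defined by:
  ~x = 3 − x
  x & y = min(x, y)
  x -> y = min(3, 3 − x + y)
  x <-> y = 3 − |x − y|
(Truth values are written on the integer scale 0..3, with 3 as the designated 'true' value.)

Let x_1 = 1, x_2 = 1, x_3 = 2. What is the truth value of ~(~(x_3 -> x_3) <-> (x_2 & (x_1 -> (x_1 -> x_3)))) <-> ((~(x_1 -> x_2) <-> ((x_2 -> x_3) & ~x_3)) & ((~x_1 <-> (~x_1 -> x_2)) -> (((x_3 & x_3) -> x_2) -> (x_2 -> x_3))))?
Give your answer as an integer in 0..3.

x_3 -> x_3 = 2 -> 2 = 3
~(x_3 -> x_3) = ~3 = 0
x_1 -> x_3 = 1 -> 2 = 3
x_1 -> (x_1 -> x_3) = 1 -> 3 = 3
x_2 & (x_1 -> (x_1 -> x_3)) = 1 & 3 = 1
~(x_3 -> x_3) <-> (x_2 & (x_1 -> (x_1 -> x_3))) = 0 <-> 1 = 2
~(~(x_3 -> x_3) <-> (x_2 & (x_1 -> (x_1 -> x_3)))) = ~2 = 1
x_1 -> x_2 = 1 -> 1 = 3
~(x_1 -> x_2) = ~3 = 0
x_2 -> x_3 = 1 -> 2 = 3
~x_3 = ~2 = 1
(x_2 -> x_3) & ~x_3 = 3 & 1 = 1
~(x_1 -> x_2) <-> ((x_2 -> x_3) & ~x_3) = 0 <-> 1 = 2
~x_1 = ~1 = 2
~x_1 = ~1 = 2
~x_1 -> x_2 = 2 -> 1 = 2
~x_1 <-> (~x_1 -> x_2) = 2 <-> 2 = 3
x_3 & x_3 = 2 & 2 = 2
(x_3 & x_3) -> x_2 = 2 -> 1 = 2
x_2 -> x_3 = 1 -> 2 = 3
((x_3 & x_3) -> x_2) -> (x_2 -> x_3) = 2 -> 3 = 3
(~x_1 <-> (~x_1 -> x_2)) -> (((x_3 & x_3) -> x_2) -> (x_2 -> x_3)) = 3 -> 3 = 3
(~(x_1 -> x_2) <-> ((x_2 -> x_3) & ~x_3)) & ((~x_1 <-> (~x_1 -> x_2)) -> (((x_3 & x_3) -> x_2) -> (x_2 -> x_3))) = 2 & 3 = 2
~(~(x_3 -> x_3) <-> (x_2 & (x_1 -> (x_1 -> x_3)))) <-> ((~(x_1 -> x_2) <-> ((x_2 -> x_3) & ~x_3)) & ((~x_1 <-> (~x_1 -> x_2)) -> (((x_3 & x_3) -> x_2) -> (x_2 -> x_3)))) = 1 <-> 2 = 2

2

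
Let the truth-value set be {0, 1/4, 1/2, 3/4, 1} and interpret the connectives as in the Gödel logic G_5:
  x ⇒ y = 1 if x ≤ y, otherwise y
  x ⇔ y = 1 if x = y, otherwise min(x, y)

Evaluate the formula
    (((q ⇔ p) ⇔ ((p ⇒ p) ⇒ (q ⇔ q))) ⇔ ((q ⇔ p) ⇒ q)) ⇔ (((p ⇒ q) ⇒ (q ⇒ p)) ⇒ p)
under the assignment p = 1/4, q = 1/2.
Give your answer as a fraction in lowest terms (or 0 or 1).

q ⇔ p = 1/2 ⇔ 1/4 = 1/4
p ⇒ p = 1/4 ⇒ 1/4 = 1
q ⇔ q = 1/2 ⇔ 1/2 = 1
(p ⇒ p) ⇒ (q ⇔ q) = 1 ⇒ 1 = 1
(q ⇔ p) ⇔ ((p ⇒ p) ⇒ (q ⇔ q)) = 1/4 ⇔ 1 = 1/4
q ⇔ p = 1/2 ⇔ 1/4 = 1/4
(q ⇔ p) ⇒ q = 1/4 ⇒ 1/2 = 1
((q ⇔ p) ⇔ ((p ⇒ p) ⇒ (q ⇔ q))) ⇔ ((q ⇔ p) ⇒ q) = 1/4 ⇔ 1 = 1/4
p ⇒ q = 1/4 ⇒ 1/2 = 1
q ⇒ p = 1/2 ⇒ 1/4 = 1/4
(p ⇒ q) ⇒ (q ⇒ p) = 1 ⇒ 1/4 = 1/4
((p ⇒ q) ⇒ (q ⇒ p)) ⇒ p = 1/4 ⇒ 1/4 = 1
(((q ⇔ p) ⇔ ((p ⇒ p) ⇒ (q ⇔ q))) ⇔ ((q ⇔ p) ⇒ q)) ⇔ (((p ⇒ q) ⇒ (q ⇒ p)) ⇒ p) = 1/4 ⇔ 1 = 1/4

1/4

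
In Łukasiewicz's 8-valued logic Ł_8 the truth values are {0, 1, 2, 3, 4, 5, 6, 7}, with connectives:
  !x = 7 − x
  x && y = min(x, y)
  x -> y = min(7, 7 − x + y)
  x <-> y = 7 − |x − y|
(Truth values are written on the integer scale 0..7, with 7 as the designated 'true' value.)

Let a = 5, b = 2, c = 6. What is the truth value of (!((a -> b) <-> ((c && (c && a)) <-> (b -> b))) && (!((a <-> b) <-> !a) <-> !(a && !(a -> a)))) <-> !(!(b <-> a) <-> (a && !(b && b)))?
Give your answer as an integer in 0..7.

a -> b = 5 -> 2 = 4
c && a = 6 && 5 = 5
c && (c && a) = 6 && 5 = 5
b -> b = 2 -> 2 = 7
(c && (c && a)) <-> (b -> b) = 5 <-> 7 = 5
(a -> b) <-> ((c && (c && a)) <-> (b -> b)) = 4 <-> 5 = 6
!((a -> b) <-> ((c && (c && a)) <-> (b -> b))) = !6 = 1
a <-> b = 5 <-> 2 = 4
!a = !5 = 2
(a <-> b) <-> !a = 4 <-> 2 = 5
!((a <-> b) <-> !a) = !5 = 2
a -> a = 5 -> 5 = 7
!(a -> a) = !7 = 0
a && !(a -> a) = 5 && 0 = 0
!(a && !(a -> a)) = !0 = 7
!((a <-> b) <-> !a) <-> !(a && !(a -> a)) = 2 <-> 7 = 2
!((a -> b) <-> ((c && (c && a)) <-> (b -> b))) && (!((a <-> b) <-> !a) <-> !(a && !(a -> a))) = 1 && 2 = 1
b <-> a = 2 <-> 5 = 4
!(b <-> a) = !4 = 3
b && b = 2 && 2 = 2
!(b && b) = !2 = 5
a && !(b && b) = 5 && 5 = 5
!(b <-> a) <-> (a && !(b && b)) = 3 <-> 5 = 5
!(!(b <-> a) <-> (a && !(b && b))) = !5 = 2
(!((a -> b) <-> ((c && (c && a)) <-> (b -> b))) && (!((a <-> b) <-> !a) <-> !(a && !(a -> a)))) <-> !(!(b <-> a) <-> (a && !(b && b))) = 1 <-> 2 = 6

6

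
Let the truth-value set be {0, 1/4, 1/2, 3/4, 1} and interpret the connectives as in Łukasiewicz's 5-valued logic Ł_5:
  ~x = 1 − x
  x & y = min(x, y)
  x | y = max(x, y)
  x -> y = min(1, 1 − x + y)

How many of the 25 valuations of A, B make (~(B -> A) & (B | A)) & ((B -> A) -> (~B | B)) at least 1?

value 1: 1 assignment (counts)
value 3/4: 2 assignments
value 1/2: 3 assignments
value 1/4: 4 assignments
value 0: 15 assignments
So 1 of the 25 assignments meets the threshold.

1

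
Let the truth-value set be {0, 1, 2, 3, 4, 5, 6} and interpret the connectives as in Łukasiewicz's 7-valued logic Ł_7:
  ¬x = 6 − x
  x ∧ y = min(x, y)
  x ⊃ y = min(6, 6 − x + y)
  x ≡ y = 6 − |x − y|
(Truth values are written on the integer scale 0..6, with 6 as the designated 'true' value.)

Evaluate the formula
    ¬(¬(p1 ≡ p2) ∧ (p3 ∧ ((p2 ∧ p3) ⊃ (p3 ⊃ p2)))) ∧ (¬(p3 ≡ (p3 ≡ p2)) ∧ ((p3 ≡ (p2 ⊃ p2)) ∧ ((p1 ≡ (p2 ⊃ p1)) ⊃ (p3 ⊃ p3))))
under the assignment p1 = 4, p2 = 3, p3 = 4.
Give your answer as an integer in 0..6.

1

p1 ≡ p2 = 4 ≡ 3 = 5
¬(p1 ≡ p2) = ¬5 = 1
p2 ∧ p3 = 3 ∧ 4 = 3
p3 ⊃ p2 = 4 ⊃ 3 = 5
(p2 ∧ p3) ⊃ (p3 ⊃ p2) = 3 ⊃ 5 = 6
p3 ∧ ((p2 ∧ p3) ⊃ (p3 ⊃ p2)) = 4 ∧ 6 = 4
¬(p1 ≡ p2) ∧ (p3 ∧ ((p2 ∧ p3) ⊃ (p3 ⊃ p2))) = 1 ∧ 4 = 1
¬(¬(p1 ≡ p2) ∧ (p3 ∧ ((p2 ∧ p3) ⊃ (p3 ⊃ p2)))) = ¬1 = 5
p3 ≡ p2 = 4 ≡ 3 = 5
p3 ≡ (p3 ≡ p2) = 4 ≡ 5 = 5
¬(p3 ≡ (p3 ≡ p2)) = ¬5 = 1
p2 ⊃ p2 = 3 ⊃ 3 = 6
p3 ≡ (p2 ⊃ p2) = 4 ≡ 6 = 4
p2 ⊃ p1 = 3 ⊃ 4 = 6
p1 ≡ (p2 ⊃ p1) = 4 ≡ 6 = 4
p3 ⊃ p3 = 4 ⊃ 4 = 6
(p1 ≡ (p2 ⊃ p1)) ⊃ (p3 ⊃ p3) = 4 ⊃ 6 = 6
(p3 ≡ (p2 ⊃ p2)) ∧ ((p1 ≡ (p2 ⊃ p1)) ⊃ (p3 ⊃ p3)) = 4 ∧ 6 = 4
¬(p3 ≡ (p3 ≡ p2)) ∧ ((p3 ≡ (p2 ⊃ p2)) ∧ ((p1 ≡ (p2 ⊃ p1)) ⊃ (p3 ⊃ p3))) = 1 ∧ 4 = 1
¬(¬(p1 ≡ p2) ∧ (p3 ∧ ((p2 ∧ p3) ⊃ (p3 ⊃ p2)))) ∧ (¬(p3 ≡ (p3 ≡ p2)) ∧ ((p3 ≡ (p2 ⊃ p2)) ∧ ((p1 ≡ (p2 ⊃ p1)) ⊃ (p3 ⊃ p3)))) = 5 ∧ 1 = 1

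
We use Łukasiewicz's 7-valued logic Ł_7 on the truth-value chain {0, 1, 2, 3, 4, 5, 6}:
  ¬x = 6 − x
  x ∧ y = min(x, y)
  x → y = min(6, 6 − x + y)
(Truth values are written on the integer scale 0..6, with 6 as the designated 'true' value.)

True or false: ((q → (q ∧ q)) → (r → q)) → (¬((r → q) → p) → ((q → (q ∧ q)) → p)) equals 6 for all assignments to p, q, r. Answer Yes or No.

Counterexample: take p = 0, q = 0, r = 0.
q ∧ q = 0 ∧ 0 = 0
q → (q ∧ q) = 0 → 0 = 6
r → q = 0 → 0 = 6
(q → (q ∧ q)) → (r → q) = 6 → 6 = 6
r → q = 0 → 0 = 6
(r → q) → p = 6 → 0 = 0
¬((r → q) → p) = ¬0 = 6
q ∧ q = 0 ∧ 0 = 0
q → (q ∧ q) = 0 → 0 = 6
(q → (q ∧ q)) → p = 6 → 0 = 0
¬((r → q) → p) → ((q → (q ∧ q)) → p) = 6 → 0 = 0
((q → (q ∧ q)) → (r → q)) → (¬((r → q) → p) → ((q → (q ∧ q)) → p)) = 6 → 0 = 0
This gives 0 ≠ 6.

No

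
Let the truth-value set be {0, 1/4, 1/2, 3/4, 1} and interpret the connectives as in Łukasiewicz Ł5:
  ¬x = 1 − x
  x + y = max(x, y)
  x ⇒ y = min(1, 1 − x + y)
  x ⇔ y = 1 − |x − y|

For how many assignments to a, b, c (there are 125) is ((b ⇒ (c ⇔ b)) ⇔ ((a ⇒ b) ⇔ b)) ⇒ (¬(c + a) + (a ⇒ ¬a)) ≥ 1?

79

value 1: 79 assignments (counts)
value 3/4: 21 assignments
value 1/2: 4 assignments
value 1/4: 2 assignments
value 0: 19 assignments
So 79 of the 125 assignments meet the threshold.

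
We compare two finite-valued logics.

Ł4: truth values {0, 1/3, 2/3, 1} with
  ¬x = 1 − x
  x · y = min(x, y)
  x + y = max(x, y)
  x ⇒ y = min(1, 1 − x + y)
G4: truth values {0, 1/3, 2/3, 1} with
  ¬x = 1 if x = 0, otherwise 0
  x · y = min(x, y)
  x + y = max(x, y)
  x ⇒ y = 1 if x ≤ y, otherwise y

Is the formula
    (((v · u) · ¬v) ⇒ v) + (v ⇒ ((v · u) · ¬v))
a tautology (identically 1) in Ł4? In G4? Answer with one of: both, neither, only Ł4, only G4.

In Ł4: every assignment gives 1 — tautology.
In G4: every assignment gives 1 — tautology.

both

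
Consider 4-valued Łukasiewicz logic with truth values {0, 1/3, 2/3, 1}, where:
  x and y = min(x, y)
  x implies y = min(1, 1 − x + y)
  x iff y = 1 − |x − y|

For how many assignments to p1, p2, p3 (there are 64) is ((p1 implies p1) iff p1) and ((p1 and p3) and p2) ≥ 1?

value 1: 1 assignment (counts)
value 2/3: 7 assignments
value 1/3: 19 assignments
value 0: 37 assignments
So 1 of the 64 assignments meets the threshold.

1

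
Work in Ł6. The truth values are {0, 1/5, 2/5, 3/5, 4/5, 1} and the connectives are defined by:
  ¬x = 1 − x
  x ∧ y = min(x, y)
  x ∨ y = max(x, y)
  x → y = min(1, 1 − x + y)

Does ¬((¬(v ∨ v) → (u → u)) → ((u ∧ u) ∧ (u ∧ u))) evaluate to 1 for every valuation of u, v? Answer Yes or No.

Counterexample: take u = 1/5, v = 0.
v ∨ v = 0 ∨ 0 = 0
¬(v ∨ v) = ¬0 = 1
u → u = 1/5 → 1/5 = 1
¬(v ∨ v) → (u → u) = 1 → 1 = 1
u ∧ u = 1/5 ∧ 1/5 = 1/5
u ∧ u = 1/5 ∧ 1/5 = 1/5
(u ∧ u) ∧ (u ∧ u) = 1/5 ∧ 1/5 = 1/5
(¬(v ∨ v) → (u → u)) → ((u ∧ u) ∧ (u ∧ u)) = 1 → 1/5 = 1/5
¬((¬(v ∨ v) → (u → u)) → ((u ∧ u) ∧ (u ∧ u))) = ¬1/5 = 4/5
This gives 4/5 ≠ 1.

No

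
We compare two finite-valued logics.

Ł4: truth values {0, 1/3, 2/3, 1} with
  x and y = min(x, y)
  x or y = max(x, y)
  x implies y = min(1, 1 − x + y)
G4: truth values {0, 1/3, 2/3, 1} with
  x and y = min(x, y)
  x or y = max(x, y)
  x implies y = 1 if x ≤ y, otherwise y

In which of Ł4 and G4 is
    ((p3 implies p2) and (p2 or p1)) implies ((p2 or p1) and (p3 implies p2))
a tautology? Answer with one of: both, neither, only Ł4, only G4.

In Ł4: every assignment gives 1 — tautology.
In G4: every assignment gives 1 — tautology.

both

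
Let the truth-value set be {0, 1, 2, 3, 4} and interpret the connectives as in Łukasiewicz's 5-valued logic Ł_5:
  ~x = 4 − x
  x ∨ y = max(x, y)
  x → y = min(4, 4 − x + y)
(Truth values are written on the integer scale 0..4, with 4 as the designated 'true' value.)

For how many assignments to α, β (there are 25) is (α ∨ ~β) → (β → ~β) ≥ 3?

value 4: 19 assignments (counts)
value 3: 2 assignments (counts)
value 2: 2 assignments
value 1: 1 assignment
value 0: 1 assignment
So 21 of the 25 assignments meet the threshold.

21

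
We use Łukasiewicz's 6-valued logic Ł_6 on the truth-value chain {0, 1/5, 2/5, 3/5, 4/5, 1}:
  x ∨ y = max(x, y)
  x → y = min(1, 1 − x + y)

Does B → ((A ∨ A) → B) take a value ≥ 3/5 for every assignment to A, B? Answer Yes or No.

Yes

At A = 4/5, B = 1, for instance:
A ∨ A = 4/5 ∨ 4/5 = 4/5
(A ∨ A) → B = 4/5 → 1 = 1
B → ((A ∨ A) → B) = 1 → 1 = 1
and checking the remaining 35 assignments likewise gives ≥ 3/5 in every case.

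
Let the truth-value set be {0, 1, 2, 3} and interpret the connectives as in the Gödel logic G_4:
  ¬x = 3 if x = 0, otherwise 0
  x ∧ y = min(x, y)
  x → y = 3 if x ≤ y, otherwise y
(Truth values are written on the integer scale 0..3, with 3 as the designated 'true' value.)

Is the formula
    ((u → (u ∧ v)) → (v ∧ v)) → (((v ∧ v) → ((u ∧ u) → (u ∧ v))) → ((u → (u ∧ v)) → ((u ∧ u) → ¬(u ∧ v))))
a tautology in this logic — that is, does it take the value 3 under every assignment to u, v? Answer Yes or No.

No

Counterexample: take u = 1, v = 1.
u ∧ v = 1 ∧ 1 = 1
u → (u ∧ v) = 1 → 1 = 3
v ∧ v = 1 ∧ 1 = 1
(u → (u ∧ v)) → (v ∧ v) = 3 → 1 = 1
v ∧ v = 1 ∧ 1 = 1
u ∧ u = 1 ∧ 1 = 1
u ∧ v = 1 ∧ 1 = 1
(u ∧ u) → (u ∧ v) = 1 → 1 = 3
(v ∧ v) → ((u ∧ u) → (u ∧ v)) = 1 → 3 = 3
u ∧ v = 1 ∧ 1 = 1
u → (u ∧ v) = 1 → 1 = 3
u ∧ u = 1 ∧ 1 = 1
u ∧ v = 1 ∧ 1 = 1
¬(u ∧ v) = ¬1 = 0
(u ∧ u) → ¬(u ∧ v) = 1 → 0 = 0
(u → (u ∧ v)) → ((u ∧ u) → ¬(u ∧ v)) = 3 → 0 = 0
((v ∧ v) → ((u ∧ u) → (u ∧ v))) → ((u → (u ∧ v)) → ((u ∧ u) → ¬(u ∧ v))) = 3 → 0 = 0
((u → (u ∧ v)) → (v ∧ v)) → (((v ∧ v) → ((u ∧ u) → (u ∧ v))) → ((u → (u ∧ v)) → ((u ∧ u) → ¬(u ∧ v)))) = 1 → 0 = 0
This gives 0 ≠ 3.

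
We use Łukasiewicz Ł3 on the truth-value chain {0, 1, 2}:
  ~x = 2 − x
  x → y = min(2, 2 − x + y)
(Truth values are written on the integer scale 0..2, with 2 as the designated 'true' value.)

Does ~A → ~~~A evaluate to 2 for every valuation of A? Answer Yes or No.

Yes

A = 0 ↦ 2
A = 1 ↦ 2
A = 2 ↦ 2
Every assignment gives a value ≥ 2.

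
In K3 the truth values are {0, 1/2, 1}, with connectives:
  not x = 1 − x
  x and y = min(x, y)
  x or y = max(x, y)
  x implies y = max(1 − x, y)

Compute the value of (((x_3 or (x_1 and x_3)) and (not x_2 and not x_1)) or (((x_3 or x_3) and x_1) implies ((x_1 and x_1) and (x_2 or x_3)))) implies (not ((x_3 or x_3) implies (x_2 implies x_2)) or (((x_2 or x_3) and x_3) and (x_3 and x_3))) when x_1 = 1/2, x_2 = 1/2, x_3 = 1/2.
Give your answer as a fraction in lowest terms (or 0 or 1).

1/2

x_1 and x_3 = 1/2 and 1/2 = 1/2
x_3 or (x_1 and x_3) = 1/2 or 1/2 = 1/2
not x_2 = not 1/2 = 1/2
not x_1 = not 1/2 = 1/2
not x_2 and not x_1 = 1/2 and 1/2 = 1/2
(x_3 or (x_1 and x_3)) and (not x_2 and not x_1) = 1/2 and 1/2 = 1/2
x_3 or x_3 = 1/2 or 1/2 = 1/2
(x_3 or x_3) and x_1 = 1/2 and 1/2 = 1/2
x_1 and x_1 = 1/2 and 1/2 = 1/2
x_2 or x_3 = 1/2 or 1/2 = 1/2
(x_1 and x_1) and (x_2 or x_3) = 1/2 and 1/2 = 1/2
((x_3 or x_3) and x_1) implies ((x_1 and x_1) and (x_2 or x_3)) = 1/2 implies 1/2 = 1/2
((x_3 or (x_1 and x_3)) and (not x_2 and not x_1)) or (((x_3 or x_3) and x_1) implies ((x_1 and x_1) and (x_2 or x_3))) = 1/2 or 1/2 = 1/2
x_3 or x_3 = 1/2 or 1/2 = 1/2
x_2 implies x_2 = 1/2 implies 1/2 = 1/2
(x_3 or x_3) implies (x_2 implies x_2) = 1/2 implies 1/2 = 1/2
not ((x_3 or x_3) implies (x_2 implies x_2)) = not 1/2 = 1/2
x_2 or x_3 = 1/2 or 1/2 = 1/2
(x_2 or x_3) and x_3 = 1/2 and 1/2 = 1/2
x_3 and x_3 = 1/2 and 1/2 = 1/2
((x_2 or x_3) and x_3) and (x_3 and x_3) = 1/2 and 1/2 = 1/2
not ((x_3 or x_3) implies (x_2 implies x_2)) or (((x_2 or x_3) and x_3) and (x_3 and x_3)) = 1/2 or 1/2 = 1/2
(((x_3 or (x_1 and x_3)) and (not x_2 and not x_1)) or (((x_3 or x_3) and x_1) implies ((x_1 and x_1) and (x_2 or x_3)))) implies (not ((x_3 or x_3) implies (x_2 implies x_2)) or (((x_2 or x_3) and x_3) and (x_3 and x_3))) = 1/2 implies 1/2 = 1/2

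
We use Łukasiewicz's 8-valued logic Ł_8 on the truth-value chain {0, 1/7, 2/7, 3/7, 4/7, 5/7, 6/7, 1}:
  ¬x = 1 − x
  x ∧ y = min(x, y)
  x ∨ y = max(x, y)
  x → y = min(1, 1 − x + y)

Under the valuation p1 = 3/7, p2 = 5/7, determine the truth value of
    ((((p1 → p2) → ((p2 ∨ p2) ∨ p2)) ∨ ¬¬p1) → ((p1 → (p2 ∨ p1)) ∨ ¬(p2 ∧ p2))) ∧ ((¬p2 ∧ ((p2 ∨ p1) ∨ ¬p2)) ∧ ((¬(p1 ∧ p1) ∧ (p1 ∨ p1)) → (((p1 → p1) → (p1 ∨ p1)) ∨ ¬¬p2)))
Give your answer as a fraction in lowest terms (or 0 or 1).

p1 → p2 = 3/7 → 5/7 = 1
p2 ∨ p2 = 5/7 ∨ 5/7 = 5/7
(p2 ∨ p2) ∨ p2 = 5/7 ∨ 5/7 = 5/7
(p1 → p2) → ((p2 ∨ p2) ∨ p2) = 1 → 5/7 = 5/7
¬p1 = ¬3/7 = 4/7
¬¬p1 = ¬4/7 = 3/7
((p1 → p2) → ((p2 ∨ p2) ∨ p2)) ∨ ¬¬p1 = 5/7 ∨ 3/7 = 5/7
p2 ∨ p1 = 5/7 ∨ 3/7 = 5/7
p1 → (p2 ∨ p1) = 3/7 → 5/7 = 1
p2 ∧ p2 = 5/7 ∧ 5/7 = 5/7
¬(p2 ∧ p2) = ¬5/7 = 2/7
(p1 → (p2 ∨ p1)) ∨ ¬(p2 ∧ p2) = 1 ∨ 2/7 = 1
(((p1 → p2) → ((p2 ∨ p2) ∨ p2)) ∨ ¬¬p1) → ((p1 → (p2 ∨ p1)) ∨ ¬(p2 ∧ p2)) = 5/7 → 1 = 1
¬p2 = ¬5/7 = 2/7
p2 ∨ p1 = 5/7 ∨ 3/7 = 5/7
¬p2 = ¬5/7 = 2/7
(p2 ∨ p1) ∨ ¬p2 = 5/7 ∨ 2/7 = 5/7
¬p2 ∧ ((p2 ∨ p1) ∨ ¬p2) = 2/7 ∧ 5/7 = 2/7
p1 ∧ p1 = 3/7 ∧ 3/7 = 3/7
¬(p1 ∧ p1) = ¬3/7 = 4/7
p1 ∨ p1 = 3/7 ∨ 3/7 = 3/7
¬(p1 ∧ p1) ∧ (p1 ∨ p1) = 4/7 ∧ 3/7 = 3/7
p1 → p1 = 3/7 → 3/7 = 1
p1 ∨ p1 = 3/7 ∨ 3/7 = 3/7
(p1 → p1) → (p1 ∨ p1) = 1 → 3/7 = 3/7
¬p2 = ¬5/7 = 2/7
¬¬p2 = ¬2/7 = 5/7
((p1 → p1) → (p1 ∨ p1)) ∨ ¬¬p2 = 3/7 ∨ 5/7 = 5/7
(¬(p1 ∧ p1) ∧ (p1 ∨ p1)) → (((p1 → p1) → (p1 ∨ p1)) ∨ ¬¬p2) = 3/7 → 5/7 = 1
(¬p2 ∧ ((p2 ∨ p1) ∨ ¬p2)) ∧ ((¬(p1 ∧ p1) ∧ (p1 ∨ p1)) → (((p1 → p1) → (p1 ∨ p1)) ∨ ¬¬p2)) = 2/7 ∧ 1 = 2/7
((((p1 → p2) → ((p2 ∨ p2) ∨ p2)) ∨ ¬¬p1) → ((p1 → (p2 ∨ p1)) ∨ ¬(p2 ∧ p2))) ∧ ((¬p2 ∧ ((p2 ∨ p1) ∨ ¬p2)) ∧ ((¬(p1 ∧ p1) ∧ (p1 ∨ p1)) → (((p1 → p1) → (p1 ∨ p1)) ∨ ¬¬p2))) = 1 ∧ 2/7 = 2/7

2/7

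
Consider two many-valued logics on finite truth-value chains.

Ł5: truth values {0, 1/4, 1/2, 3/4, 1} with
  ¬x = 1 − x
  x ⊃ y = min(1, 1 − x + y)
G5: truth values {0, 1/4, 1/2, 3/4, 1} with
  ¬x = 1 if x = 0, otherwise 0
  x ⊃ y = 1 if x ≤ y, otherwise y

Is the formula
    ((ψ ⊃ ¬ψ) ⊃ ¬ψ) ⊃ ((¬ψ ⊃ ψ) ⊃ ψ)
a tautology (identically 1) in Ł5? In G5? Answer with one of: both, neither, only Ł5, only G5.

In Ł5: every assignment gives 1 — tautology.
In G5: at ψ = 1/4 the value is 1/4 — not a tautology.

only Ł5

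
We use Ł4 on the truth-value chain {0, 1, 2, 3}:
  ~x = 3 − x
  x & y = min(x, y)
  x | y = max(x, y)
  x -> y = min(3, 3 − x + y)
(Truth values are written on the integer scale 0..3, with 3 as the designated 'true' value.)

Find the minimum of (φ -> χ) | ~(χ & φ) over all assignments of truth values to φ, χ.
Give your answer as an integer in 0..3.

Take φ = 2, χ = 1:
φ -> χ = 2 -> 1 = 2
χ & φ = 1 & 2 = 1
~(χ & φ) = ~1 = 2
(φ -> χ) | ~(χ & φ) = 2 | 2 = 2
No assignment yields a value below 2, so this is the minimum.

2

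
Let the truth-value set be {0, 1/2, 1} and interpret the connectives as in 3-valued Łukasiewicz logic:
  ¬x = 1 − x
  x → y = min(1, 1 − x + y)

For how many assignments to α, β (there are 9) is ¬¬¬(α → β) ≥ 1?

α = 0, β = 0 ↦ 0  <
α = 0, β = 1/2 ↦ 0  <
α = 0, β = 1 ↦ 0  <
α = 1/2, β = 0 ↦ 1/2  <
α = 1/2, β = 1/2 ↦ 0  <
α = 1/2, β = 1 ↦ 0  <
α = 1, β = 0 ↦ 1  ≥
α = 1, β = 1/2 ↦ 1/2  <
α = 1, β = 1 ↦ 0  <
So 1 of the 9 assignments meets the threshold.

1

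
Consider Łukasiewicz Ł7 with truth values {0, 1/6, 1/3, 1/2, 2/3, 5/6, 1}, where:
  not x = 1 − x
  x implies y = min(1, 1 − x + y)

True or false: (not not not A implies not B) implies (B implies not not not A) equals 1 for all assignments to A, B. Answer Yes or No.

No

Counterexample: take A = 2/3, B = 1/2.
not A = not 2/3 = 1/3
not not A = not 1/3 = 2/3
not not not A = not 2/3 = 1/3
not B = not 1/2 = 1/2
not not not A implies not B = 1/3 implies 1/2 = 1
not A = not 2/3 = 1/3
not not A = not 1/3 = 2/3
not not not A = not 2/3 = 1/3
B implies not not not A = 1/2 implies 1/3 = 5/6
(not not not A implies not B) implies (B implies not not not A) = 1 implies 5/6 = 5/6
This gives 5/6 ≠ 1.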